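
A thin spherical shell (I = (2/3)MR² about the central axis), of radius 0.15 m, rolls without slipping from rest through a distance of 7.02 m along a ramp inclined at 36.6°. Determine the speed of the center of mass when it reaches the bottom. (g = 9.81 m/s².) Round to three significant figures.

v ≈ 7.02 m/s

For this body I = (2/3)MR², i.e. k = I/(MR²) = 2/3.
Pure rolling means v = ωR; then KE = ½Mv² + ½I(v/R)² = ½(1+k)Mv² = (5/6)Mv².
The vertical drop is h = L sinθ = 7.02 × sin36.6° = 4.185 m.
Energy conservation: Mgh = (5/6)Mv², so v = √(2gh/(1+k)) = √(2 × 9.81 × 4.185 / 1.667) ≈ 7.02 m/s.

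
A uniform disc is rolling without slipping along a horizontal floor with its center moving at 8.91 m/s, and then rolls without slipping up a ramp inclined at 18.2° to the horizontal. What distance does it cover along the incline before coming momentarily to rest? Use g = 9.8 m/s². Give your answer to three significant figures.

d ≈ 19.5 m

The moment of inertia is (1/2)MR², giving k ≡ I/(MR²) = 0.5.
Pure rolling means v = ωR; then KE = ½Mv² + ½I(v/R)² = ½(1+k)Mv² = (3/4)Mv².
Setting this equal to Mgh gives the vertical rise h = (1+k)v₀²/(2g) = 1.5×8.91²/(2×9.8) = 6.076 m.
Along the incline, d = h/sinθ = 6.076/sin18.2° ≈ 19.5 m.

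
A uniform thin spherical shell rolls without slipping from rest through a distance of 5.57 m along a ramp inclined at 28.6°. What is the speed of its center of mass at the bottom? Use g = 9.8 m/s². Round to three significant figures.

Here I = (2/3)MR², so the shape factor k = I/(MR²) = 2/3.
The rolling condition ω = v/R makes the rotational term ½I(v/R)² = ½kMv², so KE_total = ½(1+k)Mv² = (5/6)Mv².
The vertical drop is h = L sinθ = 5.57 × sin28.6° = 2.666 m.
Setting Mgh = (5/6)Mv² gives v = √(2gh/(1+k)) = √(2·9.8·2.666/1.667) ≈ 5.60 m/s.

v ≈ 5.60 m/s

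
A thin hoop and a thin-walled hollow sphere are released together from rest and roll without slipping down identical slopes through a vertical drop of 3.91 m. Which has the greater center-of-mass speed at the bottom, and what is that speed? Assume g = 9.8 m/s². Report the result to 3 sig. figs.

the thin-walled hollow sphere, at v ≈ 6.78 m/s

For rolling without slipping, Mgh = ½(1+k)Mv² where k = I/(MR²), so v = √(2gh/(1+k)).
Thin hoop: k = 1, giving v = √(2×9.8×3.91/2) = 6.19 m/s.
Thin-walled hollow sphere: k = 2/3, giving v = √(2×9.8×3.91/1.667) = 6.781 m/s.
The smaller k wins: the thin-walled hollow sphere, at ≈ 6.78 m/s.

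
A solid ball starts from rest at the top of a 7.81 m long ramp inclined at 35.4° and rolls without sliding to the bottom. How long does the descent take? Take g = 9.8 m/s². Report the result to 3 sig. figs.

With I = (2/5)MR², the ratio k = I/(MR²) is 0.4.
Along the incline Mg sinθ − f = Ma, and torque about the center fR = Iα = kMR²(a/R) gives f = kMa.
Hence a = g sinθ/(1+k) = 9.8×sin35.4°/1.4 = 4.055 m/s².
With constant a from rest, t = √(2L/a) = √(2·7.81/4.055) ≈ 1.96 s.

t ≈ 1.96 s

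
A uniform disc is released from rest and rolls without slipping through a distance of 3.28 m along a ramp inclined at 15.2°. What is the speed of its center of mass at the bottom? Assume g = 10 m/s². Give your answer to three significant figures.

v ≈ 3.39 m/s

The moment of inertia is (1/2)MR², giving k ≡ I/(MR²) = 0.5.
Pure rolling means v = ωR; then KE = ½Mv² + ½I(v/R)² = ½(1+k)Mv² = (3/4)Mv².
The vertical drop is h = L sinθ = 3.28 × sin15.2° = 0.86 m.
Energy conservation: Mgh = (3/4)Mv², so v = √(2gh/(1+k)) = √(2 × 10 × 0.86 / 1.5) ≈ 3.39 m/s.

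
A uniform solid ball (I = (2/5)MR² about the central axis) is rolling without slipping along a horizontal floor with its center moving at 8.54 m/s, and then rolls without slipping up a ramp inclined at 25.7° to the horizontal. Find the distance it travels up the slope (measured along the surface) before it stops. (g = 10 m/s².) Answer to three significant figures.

d ≈ 11.8 m

For this body I = (2/5)MR², i.e. k = I/(MR²) = 0.4.
Since it rolls without slipping, ω = v/R and KE = ½Mv² + ½Iω² = ½(1+k)Mv² = (7/10)Mv².
Setting this equal to Mgh gives the vertical rise h = (1+k)v₀²/(2g) = 1.4×8.54²/(2×10) = 5.105 m.
The distance along the slope is d = h/sinθ = 5.105/sin25.7° ≈ 11.8 m.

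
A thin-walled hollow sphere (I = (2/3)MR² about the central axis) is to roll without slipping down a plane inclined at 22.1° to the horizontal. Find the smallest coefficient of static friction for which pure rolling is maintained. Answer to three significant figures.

μ_min ≈ 0.162

The moment of inertia is (2/3)MR², giving k ≡ I/(MR²) = 2/3.
Translational: Mg sinθ − f = Ma. Rotational about the CM: fR = Iα = kMRa, so f = kMa.
These give a = g sinθ/(1+k) and the required friction f = kMg sinθ/(1+k).
With N = Mg cosθ, the no-slip condition f ≤ μN gives μ_min = f/N = k tanθ/(1+k).
μ_min = (2/3) × tan22.1° / 1.667 ≈ 0.162.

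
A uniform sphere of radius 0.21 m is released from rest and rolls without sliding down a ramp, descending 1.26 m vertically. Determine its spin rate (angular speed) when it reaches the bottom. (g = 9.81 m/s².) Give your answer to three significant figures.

The moment of inertia is (2/5)MR², giving k ≡ I/(MR²) = 0.4.
Rolling without slipping gives ω = v/R, so the total kinetic energy is ½Mv² + ½Iω² = ½(1+k)Mv² = (7/10)Mv².
Energy conservation Mgh = ½(1+k)Mv² gives v = √(2gh/(1+k)) = √(2 × 9.81 × 1.26 / 1.4) = 4.202 m/s.
Then ω = v/R = 4.202 / 0.21 ≈ 20.0 rad/s.

ω ≈ 20.0 rad/s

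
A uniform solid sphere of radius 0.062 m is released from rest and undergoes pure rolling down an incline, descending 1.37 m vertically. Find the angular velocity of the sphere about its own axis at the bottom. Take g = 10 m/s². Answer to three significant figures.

Here I = (2/5)MR², so the shape factor k = I/(MR²) = 0.4.
Since it rolls without slipping, ω = v/R and KE = ½Mv² + ½Iω² = ½(1+k)Mv² = (7/10)Mv².
Energy conservation Mgh = ½(1+k)Mv² gives v = √(2gh/(1+k)) = √(2 × 10 × 1.37 / 1.4) = 4.424 m/s.
The angular speed follows from ω = v/R = 4.424/0.062 ≈ 71.4 rad/s.

ω ≈ 71.4 rad/s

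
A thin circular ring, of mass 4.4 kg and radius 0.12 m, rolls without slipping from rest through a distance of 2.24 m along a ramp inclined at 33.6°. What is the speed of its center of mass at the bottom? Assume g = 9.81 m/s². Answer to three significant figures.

v ≈ 3.49 m/s

The moment of inertia is MR², giving k ≡ I/(MR²) = 1.
The rolling condition ω = v/R makes the rotational term ½I(v/R)² = ½kMv², so KE_total = ½(1+k)Mv² = Mv².
The vertical drop is h = L sinθ = 2.24 × sin33.6° = 1.24 m.
Energy conservation: Mgh = Mv², so v = √(2gh/(1+k)) = √(2 × 9.81 × 1.24 / 2) ≈ 3.49 m/s.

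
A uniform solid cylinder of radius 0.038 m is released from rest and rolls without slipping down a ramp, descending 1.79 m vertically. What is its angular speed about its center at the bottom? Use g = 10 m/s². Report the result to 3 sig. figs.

With I = (1/2)MR², the ratio k = I/(MR²) is 0.5.
Rolling without slipping gives ω = v/R, so the total kinetic energy is ½Mv² + ½Iω² = ½(1+k)Mv² = (3/4)Mv².
Energy conservation Mgh = ½(1+k)Mv² gives v = √(2gh/(1+k)) = √(2 × 10 × 1.79 / 1.5) = 4.885 m/s.
The angular speed follows from ω = v/R = 4.885/0.038 ≈ 129 rad/s.

ω ≈ 129 rad/s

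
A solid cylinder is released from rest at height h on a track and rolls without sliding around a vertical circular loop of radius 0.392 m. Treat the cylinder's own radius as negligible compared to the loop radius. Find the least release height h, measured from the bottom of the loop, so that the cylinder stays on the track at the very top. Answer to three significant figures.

h_min ≈ 1.08 m

The moment of inertia is (1/2)MR², giving k ≡ I/(MR²) = 0.5.
At the top, contact is just lost when gravity alone supplies the centripetal force: Mg = Mv_top²/r, i.e. v_top² = gr.
With ω = v/R, the kinetic energy at speed v is ½(1+k)Mv² = (3/4)Mv².
Energy conservation from release (height h) to the top (height 2r): Mgh = Mg(2r) + (3/4)M·gr.
Thus h_min = 2r + (1+k)r/2 = r(2 + 1.5/2) = 0.392 × 2.75 ≈ 1.08 m.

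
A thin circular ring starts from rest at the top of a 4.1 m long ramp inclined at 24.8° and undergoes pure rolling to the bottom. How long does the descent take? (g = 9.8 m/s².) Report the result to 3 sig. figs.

t ≈ 2.00 s

For this body I = MR², i.e. k = I/(MR²) = 1.
Along the incline Mg sinθ − f = Ma, and torque about the center fR = Iα = kMR²(a/R) gives f = kMa.
Hence a = g sinθ/(1+k) = 9.8×sin24.8°/2 = 2.055 m/s².
Starting from rest, L = ½at², so t = √(2L/a) = √(2×4.1/2.055) ≈ 2.00 s.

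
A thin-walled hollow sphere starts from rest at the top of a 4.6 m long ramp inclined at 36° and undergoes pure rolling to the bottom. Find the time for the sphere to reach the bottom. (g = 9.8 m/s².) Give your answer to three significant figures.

t ≈ 1.63 s

The moment of inertia is (2/3)MR², giving k ≡ I/(MR²) = 2/3.
Translational: Mg sinθ − f = Ma. Rotational about the CM: fR = Iα = kMRa, so f = kMa.
Hence a = g sinθ/(1+k) = 9.8×sin36°/1.667 = 3.456 m/s².
Starting from rest, L = ½at², so t = √(2L/a) = √(2×4.6/3.456) ≈ 1.63 s.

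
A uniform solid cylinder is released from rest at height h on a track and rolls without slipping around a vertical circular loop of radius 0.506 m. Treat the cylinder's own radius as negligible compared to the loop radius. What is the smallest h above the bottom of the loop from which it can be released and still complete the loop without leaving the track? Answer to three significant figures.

h_min ≈ 1.39 m

For this body I = (1/2)MR², i.e. k = I/(MR²) = 0.5.
At the top of the loop, the minimum-contact condition is Mg = Mv_top²/r, so v_top² = gr.
With ω = v/R, the kinetic energy at speed v is ½(1+k)Mv² = (3/4)Mv².
Energy conservation from release (height h) to the top (height 2r): Mgh = Mg(2r) + (3/4)M·gr.
Thus h_min = 2r + (1+k)r/2 = r(2 + 1.5/2) = 0.506 × 2.75 ≈ 1.39 m.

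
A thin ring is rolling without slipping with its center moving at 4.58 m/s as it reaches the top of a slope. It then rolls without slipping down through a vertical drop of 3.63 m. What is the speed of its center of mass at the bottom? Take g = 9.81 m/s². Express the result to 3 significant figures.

With I = MR², the ratio k = I/(MR²) is 1.
Pure rolling means v = ωR; then KE = ½Mv² + ½I(v/R)² = ½(1+k)Mv² = Mv².
Conserving energy between top and bottom: Mv² = Mv₀² + Mgh, hence v² = v₀² + 2gh/(1+k).
v = √(4.58² + 2×9.81×3.63/2) = √56.59 ≈ 7.52 m/s.

v ≈ 7.52 m/s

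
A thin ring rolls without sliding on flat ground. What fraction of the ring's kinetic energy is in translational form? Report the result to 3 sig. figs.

fraction ≈ 0.500

With I = MR², the ratio k = I/(MR²) is 1.
Since ω = v/R, the translational part is ½Mv² and the rotational part is ½I(v/R)² = ½kMv²; the total is ½(1+k)Mv².
The translational fraction is therefore 1/(1+k) = 1/2 ≈ 0.500.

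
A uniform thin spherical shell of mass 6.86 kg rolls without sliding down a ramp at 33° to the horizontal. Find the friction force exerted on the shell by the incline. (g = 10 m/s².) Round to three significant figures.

f ≈ 14.9 N

Here I = (2/3)MR², so the shape factor k = I/(MR²) = 2/3.
Newton's second law down the slope: Mg sinθ − f = Ma. The torque equation fR = Iα (with α = a/R) gives f = kMa.
Combining, a = g sinθ/(1+k) and f = kMa = kMg sinθ/(1+k).
f = (2/3) × 6.86 × 10 × sin33° / 1.667 ≈ 14.9 N.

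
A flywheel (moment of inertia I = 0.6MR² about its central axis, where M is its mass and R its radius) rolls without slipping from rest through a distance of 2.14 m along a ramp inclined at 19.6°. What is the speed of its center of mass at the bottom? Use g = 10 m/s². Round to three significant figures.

With I = 0.6MR², the ratio k = I/(MR²) is 0.6.
Pure rolling means v = ωR; then KE = ½Mv² + ½I(v/R)² = ½(1+k)Mv² = (4/5)Mv².
The vertical drop is h = L sinθ = 2.14 × sin19.6° = 0.7179 m.
Setting Mgh = (4/5)Mv² gives v = √(2gh/(1+k)) = √(2·10·0.7179/1.6) ≈ 3.00 m/s.

v ≈ 3.00 m/s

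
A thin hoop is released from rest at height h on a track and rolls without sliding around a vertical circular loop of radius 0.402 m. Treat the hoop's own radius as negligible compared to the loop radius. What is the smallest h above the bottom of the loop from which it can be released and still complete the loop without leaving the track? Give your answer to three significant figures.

Here I = MR², so the shape factor k = I/(MR²) = 1.
At the top, contact is just lost when gravity alone supplies the centripetal force: Mg = Mv_top²/r, i.e. v_top² = gr.
With ω = v/R, the kinetic energy at speed v is ½(1+k)Mv² = Mv².
Energy conservation from release (height h) to the top (height 2r): Mgh = Mg(2r) + M·gr.
Thus h_min = 2r + (1+k)r/2 = r(2 + 2/2) = 0.402 × 3 ≈ 1.21 m.

h_min ≈ 1.21 m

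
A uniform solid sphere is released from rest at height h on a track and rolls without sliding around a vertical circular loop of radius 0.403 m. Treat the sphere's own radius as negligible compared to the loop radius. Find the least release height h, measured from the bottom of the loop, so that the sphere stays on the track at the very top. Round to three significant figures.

h_min ≈ 1.09 m

Here I = (2/5)MR², so the shape factor k = I/(MR²) = 0.4.
At the top, contact is just lost when gravity alone supplies the centripetal force: Mg = Mv_top²/r, i.e. v_top² = gr.
With ω = v/R, the kinetic energy at speed v is ½(1+k)Mv² = (7/10)Mv².
Energy conservation from release (height h) to the top (height 2r): Mgh = Mg(2r) + (7/10)M·gr.
Thus h_min = 2r + (1+k)r/2 = r(2 + 1.4/2) = 0.403 × 2.7 ≈ 1.09 m.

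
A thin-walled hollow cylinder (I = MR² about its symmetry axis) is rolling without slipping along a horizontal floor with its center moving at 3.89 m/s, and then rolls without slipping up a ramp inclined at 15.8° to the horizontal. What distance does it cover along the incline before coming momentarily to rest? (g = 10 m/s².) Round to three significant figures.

d ≈ 5.56 m

For this body I = MR², i.e. k = I/(MR²) = 1.
The rolling condition ω = v/R makes the rotational term ½I(v/R)² = ½kMv², so KE_total = ½(1+k)Mv² = Mv².
Setting this equal to Mgh gives the vertical rise h = (1+k)v₀²/(2g) = 2×3.89²/(2×10) = 1.513 m.
Along the incline, d = h/sinθ = 1.513/sin15.8° ≈ 5.56 m.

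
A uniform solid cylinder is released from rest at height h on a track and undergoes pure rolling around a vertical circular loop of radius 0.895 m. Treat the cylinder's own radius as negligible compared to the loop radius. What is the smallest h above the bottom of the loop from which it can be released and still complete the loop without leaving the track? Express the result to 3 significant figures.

For this body I = (1/2)MR², i.e. k = I/(MR²) = 0.5.
At the top, contact is just lost when gravity alone supplies the centripetal force: Mg = Mv_top²/r, i.e. v_top² = gr.
With ω = v/R, the kinetic energy at speed v is ½(1+k)Mv² = (3/4)Mv².
Energy conservation from release (height h) to the top (height 2r): Mgh = Mg(2r) + (3/4)M·gr.
Thus h_min = 2r + (1+k)r/2 = r(2 + 1.5/2) = 0.895 × 2.75 ≈ 2.46 m.

h_min ≈ 2.46 m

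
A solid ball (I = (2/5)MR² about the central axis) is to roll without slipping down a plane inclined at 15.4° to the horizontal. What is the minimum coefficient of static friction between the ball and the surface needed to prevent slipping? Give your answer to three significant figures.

μ_min ≈ 0.0787

The moment of inertia is (2/5)MR², giving k ≡ I/(MR²) = 0.4.
Newton's second law down the slope: Mg sinθ − f = Ma. The torque equation fR = Iα (with α = a/R) gives f = kMa.
These give a = g sinθ/(1+k) and the required friction f = kMg sinθ/(1+k).
The normal force is N = Mg cosθ, so μ_min = f/N = k tanθ/(1+k).
μ_min = 0.4 × tan15.4° / 1.4 ≈ 0.0787.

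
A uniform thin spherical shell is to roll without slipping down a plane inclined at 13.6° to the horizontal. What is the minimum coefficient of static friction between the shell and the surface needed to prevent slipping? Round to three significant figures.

With I = (2/3)MR², the ratio k = I/(MR²) is 2/3.
Translational: Mg sinθ − f = Ma. Rotational about the CM: fR = Iα = kMRa, so f = kMa.
These give a = g sinθ/(1+k) and the required friction f = kMg sinθ/(1+k).
With N = Mg cosθ, the no-slip condition f ≤ μN gives μ_min = f/N = k tanθ/(1+k).
μ_min = (2/3) × tan13.6° / 1.667 ≈ 0.0968.

μ_min ≈ 0.0968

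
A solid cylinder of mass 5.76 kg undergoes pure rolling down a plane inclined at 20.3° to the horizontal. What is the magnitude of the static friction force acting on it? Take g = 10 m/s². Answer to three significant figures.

f ≈ 6.66 N

Here I = (1/2)MR², so the shape factor k = I/(MR²) = 0.5.
Newton's second law down the slope: Mg sinθ − f = Ma. The torque equation fR = Iα (with α = a/R) gives f = kMa.
Combining, a = g sinθ/(1+k) and f = kMa = kMg sinθ/(1+k).
f = 0.5 × 5.76 × 10 × sin20.3° / 1.5 ≈ 6.66 N.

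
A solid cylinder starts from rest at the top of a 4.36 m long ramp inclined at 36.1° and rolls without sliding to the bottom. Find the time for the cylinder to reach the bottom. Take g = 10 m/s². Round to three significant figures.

Here I = (1/2)MR², so the shape factor k = I/(MR²) = 0.5.
Newton's second law down the slope: Mg sinθ − f = Ma. The torque equation fR = Iα (with α = a/R) gives f = kMa.
Hence a = g sinθ/(1+k) = 10×sin36.1°/1.5 = 3.928 m/s².
With constant a from rest, t = √(2L/a) = √(2·4.36/3.928) ≈ 1.49 s.

t ≈ 1.49 s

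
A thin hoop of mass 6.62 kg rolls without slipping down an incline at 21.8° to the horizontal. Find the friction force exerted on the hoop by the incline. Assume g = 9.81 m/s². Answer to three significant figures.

f ≈ 12.1 N

The moment of inertia is MR², giving k ≡ I/(MR²) = 1.
Translational: Mg sinθ − f = Ma. Rotational about the CM: fR = Iα = kMRa, so f = kMa.
Combining, a = g sinθ/(1+k) and f = kMa = kMg sinθ/(1+k).
f = 1 × 6.62 × 9.81 × sin21.8° / 2 ≈ 12.1 N.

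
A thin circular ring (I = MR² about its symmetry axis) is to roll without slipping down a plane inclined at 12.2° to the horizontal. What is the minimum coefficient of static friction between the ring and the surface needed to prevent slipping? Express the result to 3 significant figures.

μ_min ≈ 0.108

With I = MR², the ratio k = I/(MR²) is 1.
Translational: Mg sinθ − f = Ma. Rotational about the CM: fR = Iα = kMRa, so f = kMa.
These give a = g sinθ/(1+k) and the required friction f = kMg sinθ/(1+k).
With N = Mg cosθ, the no-slip condition f ≤ μN gives μ_min = f/N = k tanθ/(1+k).
μ_min = 1 × tan12.2° / 2 ≈ 0.108.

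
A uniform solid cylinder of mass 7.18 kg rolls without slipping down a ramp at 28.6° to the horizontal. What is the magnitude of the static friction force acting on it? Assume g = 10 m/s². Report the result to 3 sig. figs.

For this body I = (1/2)MR², i.e. k = I/(MR²) = 0.5.
Along the incline Mg sinθ − f = Ma, and torque about the center fR = Iα = kMR²(a/R) gives f = kMa.
Combining, a = g sinθ/(1+k) and f = kMa = kMg sinθ/(1+k).
f = 0.5 × 7.18 × 10 × sin28.6° / 1.5 ≈ 11.5 N.

f ≈ 11.5 N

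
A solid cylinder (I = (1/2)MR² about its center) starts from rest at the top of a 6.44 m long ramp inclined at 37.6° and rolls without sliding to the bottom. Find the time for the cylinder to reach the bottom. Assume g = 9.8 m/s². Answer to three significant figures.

For this body I = (1/2)MR², i.e. k = I/(MR²) = 0.5.
Translational: Mg sinθ − f = Ma. Rotational about the CM: fR = Iα = kMRa, so f = kMa.
Hence a = g sinθ/(1+k) = 9.8×sin37.6°/1.5 = 3.986 m/s².
With constant a from rest, t = √(2L/a) = √(2·6.44/3.986) ≈ 1.80 s.

t ≈ 1.80 s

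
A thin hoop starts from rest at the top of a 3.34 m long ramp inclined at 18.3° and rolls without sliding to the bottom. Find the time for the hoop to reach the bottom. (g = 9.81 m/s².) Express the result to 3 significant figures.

t ≈ 2.08 s

For this body I = MR², i.e. k = I/(MR²) = 1.
Along the incline Mg sinθ − f = Ma, and torque about the center fR = Iα = kMR²(a/R) gives f = kMa.
Hence a = g sinθ/(1+k) = 9.81×sin18.3°/2 = 1.54 m/s².
With constant a from rest, t = √(2L/a) = √(2·3.34/1.54) ≈ 2.08 s.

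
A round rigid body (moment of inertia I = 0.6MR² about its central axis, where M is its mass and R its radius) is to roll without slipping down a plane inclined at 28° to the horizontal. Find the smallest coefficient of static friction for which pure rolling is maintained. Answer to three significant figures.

μ_min ≈ 0.199

With I = 0.6MR², the ratio k = I/(MR²) is 0.6.
Newton's second law down the slope: Mg sinθ − f = Ma. The torque equation fR = Iα (with α = a/R) gives f = kMa.
These give a = g sinθ/(1+k) and the required friction f = kMg sinθ/(1+k).
With N = Mg cosθ, the no-slip condition f ≤ μN gives μ_min = f/N = k tanθ/(1+k).
μ_min = 0.6 × tan28° / 1.6 ≈ 0.199.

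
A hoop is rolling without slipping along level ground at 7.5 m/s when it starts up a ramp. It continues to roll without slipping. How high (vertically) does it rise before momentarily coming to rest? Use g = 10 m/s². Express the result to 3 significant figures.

The moment of inertia is MR², giving k ≡ I/(MR²) = 1.
Since it rolls without slipping, ω = v/R and KE = ½Mv² + ½Iω² = ½(1+k)Mv² = Mv².
All of this converts to potential energy at the highest point: Mv₀² = Mgh.
Thus h = (1+k)v₀²/(2g) = 2 × 7.5² / (2 × 10) ≈ 5.63 m.

h ≈ 5.63 m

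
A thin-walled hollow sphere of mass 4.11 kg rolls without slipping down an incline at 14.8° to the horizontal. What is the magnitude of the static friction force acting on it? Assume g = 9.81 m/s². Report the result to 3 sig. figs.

f ≈ 4.12 N

Here I = (2/3)MR², so the shape factor k = I/(MR²) = 2/3.
Newton's second law down the slope: Mg sinθ − f = Ma. The torque equation fR = Iα (with α = a/R) gives f = kMa.
Combining, a = g sinθ/(1+k) and f = kMa = kMg sinθ/(1+k).
f = (2/3) × 4.11 × 9.81 × sin14.8° / 1.667 ≈ 4.12 N.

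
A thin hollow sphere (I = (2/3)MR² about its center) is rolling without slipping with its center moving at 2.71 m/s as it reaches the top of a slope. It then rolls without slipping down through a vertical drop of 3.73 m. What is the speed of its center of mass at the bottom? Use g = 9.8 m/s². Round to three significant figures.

v ≈ 7.16 m/s

The moment of inertia is (2/3)MR², giving k ≡ I/(MR²) = 2/3.
Rolling without slipping gives ω = v/R, so the total kinetic energy is ½Mv² + ½Iω² = ½(1+k)Mv² = (5/6)Mv².
Energy conservation: (5/6)Mv₀² + Mgh = (5/6)Mv², so v² = v₀² + 2gh/(1+k).
v = √(2.71² + 2×9.8×3.73/1.667) = √51.21 ≈ 7.16 m/s.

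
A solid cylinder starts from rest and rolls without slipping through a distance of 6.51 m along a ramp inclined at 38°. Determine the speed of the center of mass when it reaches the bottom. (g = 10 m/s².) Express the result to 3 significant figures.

With I = (1/2)MR², the ratio k = I/(MR²) is 0.5.
Rolling without slipping gives ω = v/R, so the total kinetic energy is ½Mv² + ½Iω² = ½(1+k)Mv² = (3/4)Mv².
The vertical drop is h = L sinθ = 6.51 × sin38° = 4.008 m.
Setting Mgh = (3/4)Mv² gives v = √(2gh/(1+k)) = √(2·10·4.008/1.5) ≈ 7.31 m/s.

v ≈ 7.31 m/s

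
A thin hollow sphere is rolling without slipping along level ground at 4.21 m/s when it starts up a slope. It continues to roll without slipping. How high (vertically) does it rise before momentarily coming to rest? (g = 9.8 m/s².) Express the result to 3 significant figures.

h ≈ 1.51 m

For this body I = (2/3)MR², i.e. k = I/(MR²) = 2/3.
The rolling condition ω = v/R makes the rotational term ½I(v/R)² = ½kMv², so KE_total = ½(1+k)Mv² = (5/6)Mv².
All of this converts to potential energy at the highest point: (5/6)Mv₀² = Mgh.
Thus h = (1+k)v₀²/(2g) = 1.667 × 4.21² / (2 × 9.8) ≈ 1.51 m.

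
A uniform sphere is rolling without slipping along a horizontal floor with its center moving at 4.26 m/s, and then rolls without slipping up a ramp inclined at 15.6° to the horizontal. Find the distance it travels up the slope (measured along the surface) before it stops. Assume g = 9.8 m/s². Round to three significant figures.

With I = (2/5)MR², the ratio k = I/(MR²) is 0.4.
Rolling without slipping gives ω = v/R, so the total kinetic energy is ½Mv² + ½Iω² = ½(1+k)Mv² = (7/10)Mv².
Setting this equal to Mgh gives the vertical rise h = (1+k)v₀²/(2g) = 1.4×4.26²/(2×9.8) = 1.296 m.
The distance along the slope is d = h/sinθ = 1.296/sin15.6° ≈ 4.82 m.

d ≈ 4.82 m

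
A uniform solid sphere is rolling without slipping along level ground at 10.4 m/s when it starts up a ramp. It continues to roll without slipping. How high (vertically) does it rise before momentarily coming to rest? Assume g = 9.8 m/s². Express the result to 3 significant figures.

h ≈ 7.73 m

Here I = (2/5)MR², so the shape factor k = I/(MR²) = 0.4.
Pure rolling means v = ωR; then KE = ½Mv² + ½I(v/R)² = ½(1+k)Mv² = (7/10)Mv².
At the top the kinetic energy is zero, so (7/10)Mv₀² = Mgh.
Thus h = (1+k)v₀²/(2g) = 1.4 × 10.4² / (2 × 9.8) ≈ 7.73 m.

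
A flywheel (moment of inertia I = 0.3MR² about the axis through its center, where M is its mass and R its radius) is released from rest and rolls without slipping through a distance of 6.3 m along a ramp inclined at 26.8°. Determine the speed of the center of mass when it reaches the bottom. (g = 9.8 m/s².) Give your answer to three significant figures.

v ≈ 6.54 m/s

With I = 0.3MR², the ratio k = I/(MR²) is 0.3.
Pure rolling means v = ωR; then KE = ½Mv² + ½I(v/R)² = ½(1+k)Mv² = (13/20)Mv².
The vertical drop is h = L sinθ = 6.3 × sin26.8° = 2.841 m.
Setting Mgh = (13/20)Mv² gives v = √(2gh/(1+k)) = √(2·9.8·2.841/1.3) ≈ 6.54 m/s.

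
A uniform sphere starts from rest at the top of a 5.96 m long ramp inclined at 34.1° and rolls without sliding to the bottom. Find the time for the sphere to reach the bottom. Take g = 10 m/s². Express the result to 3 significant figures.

t ≈ 1.73 s

With I = (2/5)MR², the ratio k = I/(MR²) is 0.4.
Translational: Mg sinθ − f = Ma. Rotational about the CM: fR = Iα = kMRa, so f = kMa.
Hence a = g sinθ/(1+k) = 10×sin34.1°/1.4 = 4.005 m/s².
With constant a from rest, t = √(2L/a) = √(2·5.96/4.005) ≈ 1.73 s.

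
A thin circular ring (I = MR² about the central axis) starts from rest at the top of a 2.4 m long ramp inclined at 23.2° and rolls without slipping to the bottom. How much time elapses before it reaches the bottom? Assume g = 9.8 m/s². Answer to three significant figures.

t ≈ 1.58 s

Here I = MR², so the shape factor k = I/(MR²) = 1.
Translational: Mg sinθ − f = Ma. Rotational about the CM: fR = Iα = kMRa, so f = kMa.
Hence a = g sinθ/(1+k) = 9.8×sin23.2°/2 = 1.93 m/s².
Starting from rest, L = ½at², so t = √(2L/a) = √(2×2.4/1.93) ≈ 1.58 s.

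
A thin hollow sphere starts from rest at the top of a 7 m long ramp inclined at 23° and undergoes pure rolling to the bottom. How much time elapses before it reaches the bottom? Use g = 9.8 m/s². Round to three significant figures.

With I = (2/3)MR², the ratio k = I/(MR²) is 2/3.
Along the incline Mg sinθ − f = Ma, and torque about the center fR = Iα = kMR²(a/R) gives f = kMa.
Hence a = g sinθ/(1+k) = 9.8×sin23°/1.667 = 2.297 m/s².
Starting from rest, L = ½at², so t = √(2L/a) = √(2×7/2.297) ≈ 2.47 s.

t ≈ 2.47 s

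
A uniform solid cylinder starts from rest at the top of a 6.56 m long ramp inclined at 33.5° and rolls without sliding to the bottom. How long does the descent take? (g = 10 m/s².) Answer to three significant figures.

For this body I = (1/2)MR², i.e. k = I/(MR²) = 0.5.
Newton's second law down the slope: Mg sinθ − f = Ma. The torque equation fR = Iα (with α = a/R) gives f = kMa.
Hence a = g sinθ/(1+k) = 10×sin33.5°/1.5 = 3.68 m/s².
Starting from rest, L = ½at², so t = √(2L/a) = √(2×6.56/3.68) ≈ 1.89 s.

t ≈ 1.89 s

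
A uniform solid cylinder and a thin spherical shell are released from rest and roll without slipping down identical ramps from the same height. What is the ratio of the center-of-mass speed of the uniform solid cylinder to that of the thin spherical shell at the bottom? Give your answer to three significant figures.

Each satisfies Mgh = ½(1+k)Mv² with k = I/(MR²), so v ∝ 1/√(1+k).
For the uniform solid cylinder k = 0.5; for the thin spherical shell k = 2/3.
v₁/v₂ = √((1+k₂)/(1+k₁)) = √(1.667/1.5) ≈ 1.05.

v_ratio ≈ 1.05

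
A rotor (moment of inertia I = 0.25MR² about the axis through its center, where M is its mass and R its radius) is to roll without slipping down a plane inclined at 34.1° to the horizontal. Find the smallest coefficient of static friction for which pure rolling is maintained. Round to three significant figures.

With I = 0.25MR², the ratio k = I/(MR²) is 0.25.
Along the incline Mg sinθ − f = Ma, and torque about the center fR = Iα = kMR²(a/R) gives f = kMa.
These give a = g sinθ/(1+k) and the required friction f = kMg sinθ/(1+k).
With N = Mg cosθ, the no-slip condition f ≤ μN gives μ_min = f/N = k tanθ/(1+k).
μ_min = 0.25 × tan34.1° / 1.25 ≈ 0.135.

μ_min ≈ 0.135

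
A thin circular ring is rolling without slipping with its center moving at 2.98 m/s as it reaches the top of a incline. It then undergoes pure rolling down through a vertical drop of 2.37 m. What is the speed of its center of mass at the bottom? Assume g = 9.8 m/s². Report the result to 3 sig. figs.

Here I = MR², so the shape factor k = I/(MR²) = 1.
Pure rolling means v = ωR; then KE = ½Mv² + ½I(v/R)² = ½(1+k)Mv² = Mv².
Energy conservation: Mv₀² + Mgh = Mv², so v² = v₀² + 2gh/(1+k).
v = √(2.98² + 2×9.8×2.37/2) = √32.11 ≈ 5.67 m/s.

v ≈ 5.67 m/s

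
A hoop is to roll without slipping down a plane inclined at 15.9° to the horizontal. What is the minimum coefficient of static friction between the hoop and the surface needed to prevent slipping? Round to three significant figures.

The moment of inertia is MR², giving k ≡ I/(MR²) = 1.
Newton's second law down the slope: Mg sinθ − f = Ma. The torque equation fR = Iα (with α = a/R) gives f = kMa.
These give a = g sinθ/(1+k) and the required friction f = kMg sinθ/(1+k).
With N = Mg cosθ, the no-slip condition f ≤ μN gives μ_min = f/N = k tanθ/(1+k).
μ_min = 1 × tan15.9° / 2 ≈ 0.142.

μ_min ≈ 0.142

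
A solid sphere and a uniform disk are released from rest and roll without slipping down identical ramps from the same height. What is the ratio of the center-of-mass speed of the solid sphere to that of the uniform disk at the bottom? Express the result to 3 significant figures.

Each satisfies Mgh = ½(1+k)Mv² with k = I/(MR²), so v ∝ 1/√(1+k).
For the solid sphere k = 0.4; for the uniform disk k = 0.5.
v₁/v₂ = √((1+k₂)/(1+k₁)) = √(1.5/1.4) ≈ 1.04.

v_ratio ≈ 1.04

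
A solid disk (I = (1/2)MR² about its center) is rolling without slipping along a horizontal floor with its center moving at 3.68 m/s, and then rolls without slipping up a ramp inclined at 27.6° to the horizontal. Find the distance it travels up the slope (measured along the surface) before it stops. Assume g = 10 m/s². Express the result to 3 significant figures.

d ≈ 2.19 m

For this body I = (1/2)MR², i.e. k = I/(MR²) = 0.5.
Pure rolling means v = ωR; then KE = ½Mv² + ½I(v/R)² = ½(1+k)Mv² = (3/4)Mv².
Setting this equal to Mgh gives the vertical rise h = (1+k)v₀²/(2g) = 1.5×3.68²/(2×10) = 1.016 m.
The distance along the slope is d = h/sinθ = 1.016/sin27.6° ≈ 2.19 m.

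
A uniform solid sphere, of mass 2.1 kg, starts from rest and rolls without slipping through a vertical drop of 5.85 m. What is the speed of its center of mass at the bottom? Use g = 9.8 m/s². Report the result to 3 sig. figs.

The moment of inertia is (2/5)MR², giving k ≡ I/(MR²) = 0.4.
The rolling condition ω = v/R makes the rotational term ½I(v/R)² = ½kMv², so KE_total = ½(1+k)Mv² = (7/10)Mv².
Setting Mgh = (7/10)Mv² gives v = √(2gh/(1+k)) = √(2·9.8·5.85/1.4) ≈ 9.05 m/s.

v ≈ 9.05 m/s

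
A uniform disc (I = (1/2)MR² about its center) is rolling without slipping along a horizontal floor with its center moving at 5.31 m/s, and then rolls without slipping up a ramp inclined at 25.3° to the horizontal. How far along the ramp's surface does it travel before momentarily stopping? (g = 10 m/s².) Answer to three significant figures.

d ≈ 4.95 m

For this body I = (1/2)MR², i.e. k = I/(MR²) = 0.5.
Pure rolling means v = ωR; then KE = ½Mv² + ½I(v/R)² = ½(1+k)Mv² = (3/4)Mv².
Setting this equal to Mgh gives the vertical rise h = (1+k)v₀²/(2g) = 1.5×5.31²/(2×10) = 2.115 m.
Along the incline, d = h/sinθ = 2.115/sin25.3° ≈ 4.95 m.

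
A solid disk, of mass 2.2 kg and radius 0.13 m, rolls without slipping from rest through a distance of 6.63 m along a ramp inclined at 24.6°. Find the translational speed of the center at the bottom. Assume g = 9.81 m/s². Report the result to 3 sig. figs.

v ≈ 6.01 m/s

For this body I = (1/2)MR², i.e. k = I/(MR²) = 0.5.
Since it rolls without slipping, ω = v/R and KE = ½Mv² + ½Iω² = ½(1+k)Mv² = (3/4)Mv².
The vertical drop is h = L sinθ = 6.63 × sin24.6° = 2.76 m.
Energy conservation: Mgh = (3/4)Mv², so v = √(2gh/(1+k)) = √(2 × 9.81 × 2.76 / 1.5) ≈ 6.01 m/s.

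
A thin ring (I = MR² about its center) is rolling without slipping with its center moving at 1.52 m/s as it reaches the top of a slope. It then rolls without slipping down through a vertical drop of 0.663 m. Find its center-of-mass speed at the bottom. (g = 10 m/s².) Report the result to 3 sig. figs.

For this body I = MR², i.e. k = I/(MR²) = 1.
Pure rolling means v = ωR; then KE = ½Mv² + ½I(v/R)² = ½(1+k)Mv² = Mv².
Energy conservation: Mv₀² + Mgh = Mv², so v² = v₀² + 2gh/(1+k).
v = √(1.52² + 2×10×0.663/2) = √8.94 ≈ 2.99 m/s.

v ≈ 2.99 m/s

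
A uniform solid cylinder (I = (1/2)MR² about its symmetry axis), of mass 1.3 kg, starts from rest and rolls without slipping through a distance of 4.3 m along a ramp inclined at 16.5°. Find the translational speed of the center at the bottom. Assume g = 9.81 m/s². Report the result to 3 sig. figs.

Here I = (1/2)MR², so the shape factor k = I/(MR²) = 0.5.
The rolling condition ω = v/R makes the rotational term ½I(v/R)² = ½kMv², so KE_total = ½(1+k)Mv² = (3/4)Mv².
The vertical drop is h = L sinθ = 4.3 × sin16.5° = 1.221 m.
Setting Mgh = (3/4)Mv² gives v = √(2gh/(1+k)) = √(2·9.81·1.221/1.5) ≈ 4.00 m/s.

v ≈ 4.00 m/s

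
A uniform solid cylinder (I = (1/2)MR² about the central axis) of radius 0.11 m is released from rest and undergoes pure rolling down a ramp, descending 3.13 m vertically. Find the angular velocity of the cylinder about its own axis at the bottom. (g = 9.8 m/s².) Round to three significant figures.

ω ≈ 58.1 rad/s

The moment of inertia is (1/2)MR², giving k ≡ I/(MR²) = 0.5.
The rolling condition ω = v/R makes the rotational term ½I(v/R)² = ½kMv², so KE_total = ½(1+k)Mv² = (3/4)Mv².
Energy conservation Mgh = ½(1+k)Mv² gives v = √(2gh/(1+k)) = √(2 × 9.8 × 3.13 / 1.5) = 6.395 m/s.
Then ω = v/R = 6.395 / 0.11 ≈ 58.1 rad/s.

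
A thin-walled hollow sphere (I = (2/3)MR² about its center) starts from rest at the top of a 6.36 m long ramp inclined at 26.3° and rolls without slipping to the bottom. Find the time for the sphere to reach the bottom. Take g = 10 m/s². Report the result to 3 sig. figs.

For this body I = (2/3)MR², i.e. k = I/(MR²) = 2/3.
Along the incline Mg sinθ − f = Ma, and torque about the center fR = Iα = kMR²(a/R) gives f = kMa.
Hence a = g sinθ/(1+k) = 10×sin26.3°/1.667 = 2.658 m/s².
Starting from rest, L = ½at², so t = √(2L/a) = √(2×6.36/2.658) ≈ 2.19 s.

t ≈ 2.19 s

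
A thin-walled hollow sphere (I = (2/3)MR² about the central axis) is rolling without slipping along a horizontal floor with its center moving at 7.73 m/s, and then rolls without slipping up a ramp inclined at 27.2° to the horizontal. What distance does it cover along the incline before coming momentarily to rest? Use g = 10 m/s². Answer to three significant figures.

d ≈ 10.9 m

Here I = (2/3)MR², so the shape factor k = I/(MR²) = 2/3.
Pure rolling means v = ωR; then KE = ½Mv² + ½I(v/R)² = ½(1+k)Mv² = (5/6)Mv².
Setting this equal to Mgh gives the vertical rise h = (1+k)v₀²/(2g) = 1.667×7.73²/(2×10) = 4.979 m.
The distance along the slope is d = h/sinθ = 4.979/sin27.2° ≈ 10.9 m.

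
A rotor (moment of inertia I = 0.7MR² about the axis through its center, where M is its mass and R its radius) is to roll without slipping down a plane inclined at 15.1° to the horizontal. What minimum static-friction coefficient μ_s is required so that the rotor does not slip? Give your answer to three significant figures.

μ_min ≈ 0.111

For this body I = 0.7MR², i.e. k = I/(MR²) = 0.7.
Translational: Mg sinθ − f = Ma. Rotational about the CM: fR = Iα = kMRa, so f = kMa.
These give a = g sinθ/(1+k) and the required friction f = kMg sinθ/(1+k).
With N = Mg cosθ, the no-slip condition f ≤ μN gives μ_min = f/N = k tanθ/(1+k).
μ_min = 0.7 × tan15.1° / 1.7 ≈ 0.111.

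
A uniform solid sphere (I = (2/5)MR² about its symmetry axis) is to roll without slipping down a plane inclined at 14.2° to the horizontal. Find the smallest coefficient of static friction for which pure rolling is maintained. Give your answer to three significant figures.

μ_min ≈ 0.0723

The moment of inertia is (2/5)MR², giving k ≡ I/(MR²) = 0.4.
Along the incline Mg sinθ − f = Ma, and torque about the center fR = Iα = kMR²(a/R) gives f = kMa.
These give a = g sinθ/(1+k) and the required friction f = kMg sinθ/(1+k).
The normal force is N = Mg cosθ, so μ_min = f/N = k tanθ/(1+k).
μ_min = 0.4 × tan14.2° / 1.4 ≈ 0.0723.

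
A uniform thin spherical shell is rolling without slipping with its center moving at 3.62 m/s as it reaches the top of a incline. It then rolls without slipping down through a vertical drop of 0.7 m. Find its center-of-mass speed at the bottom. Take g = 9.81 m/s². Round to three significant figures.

v ≈ 4.62 m/s

For this body I = (2/3)MR², i.e. k = I/(MR²) = 2/3.
The rolling condition ω = v/R makes the rotational term ½I(v/R)² = ½kMv², so KE_total = ½(1+k)Mv² = (5/6)Mv².
Energy conservation: (5/6)Mv₀² + Mgh = (5/6)Mv², so v² = v₀² + 2gh/(1+k).
v = √(3.62² + 2×9.81×0.7/1.667) = √21.34 ≈ 4.62 m/s.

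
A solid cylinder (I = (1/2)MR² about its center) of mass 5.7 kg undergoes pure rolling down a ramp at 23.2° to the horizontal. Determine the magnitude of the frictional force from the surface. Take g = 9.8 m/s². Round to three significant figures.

f ≈ 7.34 N

For this body I = (1/2)MR², i.e. k = I/(MR²) = 0.5.
Newton's second law down the slope: Mg sinθ − f = Ma. The torque equation fR = Iα (with α = a/R) gives f = kMa.
Combining, a = g sinθ/(1+k) and f = kMa = kMg sinθ/(1+k).
f = 0.5 × 5.7 × 9.8 × sin23.2° / 1.5 ≈ 7.34 N.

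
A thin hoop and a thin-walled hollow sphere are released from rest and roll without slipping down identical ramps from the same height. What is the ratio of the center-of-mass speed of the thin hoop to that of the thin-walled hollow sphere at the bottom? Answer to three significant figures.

v_ratio ≈ 0.913

Each satisfies Mgh = ½(1+k)Mv² with k = I/(MR²), so v ∝ 1/√(1+k).
For the thin hoop k = 1; for the thin-walled hollow sphere k = 2/3.
v₁/v₂ = √((1+k₂)/(1+k₁)) = √(1.667/2) ≈ 0.913.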